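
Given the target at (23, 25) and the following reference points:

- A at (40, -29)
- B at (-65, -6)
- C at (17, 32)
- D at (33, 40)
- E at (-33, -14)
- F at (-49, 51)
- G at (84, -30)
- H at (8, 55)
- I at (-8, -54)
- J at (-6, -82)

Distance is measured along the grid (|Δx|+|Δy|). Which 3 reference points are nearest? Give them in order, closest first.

Distances from (23, 25):
A: 71
B: 119
C: 13
D: 25
E: 95
F: 98
G: 116
H: 45
I: 110
J: 136
Sorted: C (13) < D (25) < H (45) < A (71) < E (95) < …

C, D, H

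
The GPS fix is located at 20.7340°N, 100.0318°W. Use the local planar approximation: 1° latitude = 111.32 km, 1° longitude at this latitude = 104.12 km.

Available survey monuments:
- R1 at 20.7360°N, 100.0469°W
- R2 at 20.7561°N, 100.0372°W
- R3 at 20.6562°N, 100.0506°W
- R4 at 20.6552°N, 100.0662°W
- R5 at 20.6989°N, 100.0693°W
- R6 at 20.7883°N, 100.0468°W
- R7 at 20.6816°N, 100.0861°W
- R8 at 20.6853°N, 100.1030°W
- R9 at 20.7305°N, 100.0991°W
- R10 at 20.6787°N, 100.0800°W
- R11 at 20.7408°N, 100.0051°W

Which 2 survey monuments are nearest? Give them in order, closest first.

R1, R2

Distances from 20.7340°N, 100.0318°W:
R1: 1.5879 km
R2: 2.5236 km
R3: 8.8791 km
R4: 9.4751 km
R5: 5.5238 km
R6: 6.2432 km
R7: 8.1234 km
R8: 9.1841 km
R9: 7.0181 km
R10: 7.9424 km
R11: 2.8812 km
Sorted: R1 (1.5879 km) < R2 (2.5236 km) < R11 (2.8812 km) < R5 (5.5238 km) < …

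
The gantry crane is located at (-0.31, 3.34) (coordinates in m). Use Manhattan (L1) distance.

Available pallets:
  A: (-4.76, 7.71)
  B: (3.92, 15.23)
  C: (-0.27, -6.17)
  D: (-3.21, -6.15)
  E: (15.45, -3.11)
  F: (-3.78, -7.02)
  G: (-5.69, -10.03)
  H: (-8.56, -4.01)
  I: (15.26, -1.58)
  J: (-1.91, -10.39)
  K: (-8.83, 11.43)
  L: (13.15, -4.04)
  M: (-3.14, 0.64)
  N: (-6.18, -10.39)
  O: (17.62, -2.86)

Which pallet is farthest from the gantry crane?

Distances from (-0.31, 3.34):
A: |-4.45| + |4.37| = 4.45 + 4.37 = 8.82 m
B: |4.23| + |11.89| = 4.23 + 11.89 = 16.12 m
C: |0.04| + |-9.51| = 0.04 + 9.51 = 9.55 m
D: |-2.90| + |-9.49| = 2.90 + 9.49 = 12.39 m
E: |15.76| + |-6.45| = 15.76 + 6.45 = 22.21 m
F: |-3.47| + |-10.36| = 3.47 + 10.36 = 13.83 m
G: |-5.38| + |-13.37| = 5.38 + 13.37 = 18.75 m
H: |-8.25| + |-7.35| = 8.25 + 7.35 = 15.60 m
I: |15.57| + |-4.92| = 15.57 + 4.92 = 20.49 m
J: |-1.60| + |-13.73| = 1.60 + 13.73 = 15.33 m
K: |-8.52| + |8.09| = 8.52 + 8.09 = 16.61 m
L: |13.46| + |-7.38| = 13.46 + 7.38 = 20.84 m
M: |-2.83| + |-2.70| = 2.83 + 2.70 = 5.53 m
N: |-5.87| + |-13.73| = 5.87 + 13.73 = 19.60 m
O: |17.93| + |-6.20| = 17.93 + 6.20 = 24.13 m
Maximum: O at 24.13 m.

O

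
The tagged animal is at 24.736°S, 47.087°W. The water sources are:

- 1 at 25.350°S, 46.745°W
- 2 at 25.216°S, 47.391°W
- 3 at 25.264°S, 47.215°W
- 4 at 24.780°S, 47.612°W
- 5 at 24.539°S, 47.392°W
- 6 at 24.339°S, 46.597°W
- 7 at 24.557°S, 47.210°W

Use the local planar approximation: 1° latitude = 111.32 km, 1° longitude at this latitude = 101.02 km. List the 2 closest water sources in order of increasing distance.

Distances from 24.736°S, 47.087°W:
1: √((-0.614·111.32)² + (0.342·101.02)²) = √(4671.78812 + 1193.62235) = 76.586 km
2: √((-0.480·111.32)² + (-0.304·101.02)²) = √(2855.14961 + 943.10901) = 61.630 km
3: √((-0.528·111.32)² + (-0.128·101.02)²) = √(3454.73103 + 167.19938) = 60.182 km
4: √((-0.044·111.32)² + (-0.525·101.02)²) = √(23.99119 + 2812.76426) = 53.261 km
5: √((0.197·111.32)² + (-0.305·101.02)²) = √(480.92665 + 949.32388) = 37.819 km
6: √((0.397·111.32)² + (0.490·101.02)²) = √(1953.11317 + 2450.23020) = 66.358 km
7: √((0.179·111.32)² + (-0.123·101.02)²) = √(397.05663 + 154.39206) = 23.483 km
Sorted: 7 (23.483 km) < 5 (37.819 km) < 4 (53.261 km) < 3 (60.182 km) < …

7, 5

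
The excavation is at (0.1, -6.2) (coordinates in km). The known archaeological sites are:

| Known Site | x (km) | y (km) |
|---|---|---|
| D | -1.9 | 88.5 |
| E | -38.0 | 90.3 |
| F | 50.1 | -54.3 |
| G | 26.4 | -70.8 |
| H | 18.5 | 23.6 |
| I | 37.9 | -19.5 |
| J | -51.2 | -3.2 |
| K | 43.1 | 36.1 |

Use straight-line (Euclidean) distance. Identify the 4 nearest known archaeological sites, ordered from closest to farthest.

H, I, J, K

Distances from (0.1, -6.2):
D: √((-2.0)² + (94.7)²) = √(4.000 + 8968.090) = 94.7 km
E: √((-38.1)² + (96.5)²) = √(1451.610 + 9312.250) = 103.7 km
F: √((50.0)² + (-48.1)²) = √(2500.000 + 2313.610) = 69.4 km
G: √((26.3)² + (-64.6)²) = √(691.690 + 4173.160) = 69.7 km
H: √((18.4)² + (29.8)²) = √(338.560 + 888.040) = 35.0 km
I: √((37.8)² + (-13.3)²) = √(1428.840 + 176.890) = 40.1 km
J: √((-51.3)² + (3.0)²) = √(2631.690 + 9.000) = 51.4 km
K: √((43.0)² + (42.3)²) = √(1849.000 + 1789.290) = 60.3 km
Sorted: H (35.0 km) < I (40.1 km) < J (51.4 km) < K (60.3 km) < F (69.4 km) < G (69.7 km) < …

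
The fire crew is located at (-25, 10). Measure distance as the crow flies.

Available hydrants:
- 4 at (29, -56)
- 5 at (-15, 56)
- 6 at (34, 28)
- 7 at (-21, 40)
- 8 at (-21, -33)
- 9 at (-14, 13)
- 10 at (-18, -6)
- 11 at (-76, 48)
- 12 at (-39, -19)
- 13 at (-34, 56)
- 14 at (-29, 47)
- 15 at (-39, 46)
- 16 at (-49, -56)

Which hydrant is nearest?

9

Distances from (-25, 10):
4: √((54)² + (-66)²) = √(2916.000 + 4356.000) = 85.3
5: √((10)² + (46)²) = √(100.000 + 2116.000) = 47.1
6: √((59)² + (18)²) = √(3481.000 + 324.000) = 61.7
7: √((4)² + (30)²) = √(16.000 + 900.000) = 30.3
8: √((4)² + (-43)²) = √(16.000 + 1849.000) = 43.2
9: √((11)² + (3)²) = √(121.000 + 9.000) = 11.4
10: √((7)² + (-16)²) = √(49.000 + 256.000) = 17.5
11: √((-51)² + (38)²) = √(2601.000 + 1444.000) = 63.6
12: √((-14)² + (-29)²) = √(196.000 + 841.000) = 32.2
13: √((-9)² + (46)²) = √(81.000 + 2116.000) = 46.9
14: √((-4)² + (37)²) = √(16.000 + 1369.000) = 37.2
15: √((-14)² + (36)²) = √(196.000 + 1296.000) = 38.6
16: √((-24)² + (-66)²) = √(576.000 + 4356.000) = 70.2
Minimum: 9 at 11.4.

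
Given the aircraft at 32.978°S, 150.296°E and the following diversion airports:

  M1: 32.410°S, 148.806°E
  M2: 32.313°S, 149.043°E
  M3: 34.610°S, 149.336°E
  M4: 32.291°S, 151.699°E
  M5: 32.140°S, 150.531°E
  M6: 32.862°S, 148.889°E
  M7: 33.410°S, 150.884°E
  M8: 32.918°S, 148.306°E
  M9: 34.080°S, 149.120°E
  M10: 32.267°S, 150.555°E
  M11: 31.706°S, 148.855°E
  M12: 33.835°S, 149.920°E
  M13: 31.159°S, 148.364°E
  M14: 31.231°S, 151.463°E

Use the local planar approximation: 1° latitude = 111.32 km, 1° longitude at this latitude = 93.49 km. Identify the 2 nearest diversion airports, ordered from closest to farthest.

Distances from 32.978°S, 150.296°E:
M1: 152.979 km
M2: 138.573 km
M3: 202.634 km
M4: 151.833 km
M5: 95.838 km
M6: 132.173 km
M7: 73.038 km
M8: 186.165 km
M9: 164.733 km
M10: 82.770 km
M11: 195.447 km
M12: 101.671 km
M13: 271.343 km
M14: 222.990 km
Sorted: M7 (73.038 km) < M10 (82.770 km) < M5 (95.838 km) < M12 (101.671 km) < …

M7, M10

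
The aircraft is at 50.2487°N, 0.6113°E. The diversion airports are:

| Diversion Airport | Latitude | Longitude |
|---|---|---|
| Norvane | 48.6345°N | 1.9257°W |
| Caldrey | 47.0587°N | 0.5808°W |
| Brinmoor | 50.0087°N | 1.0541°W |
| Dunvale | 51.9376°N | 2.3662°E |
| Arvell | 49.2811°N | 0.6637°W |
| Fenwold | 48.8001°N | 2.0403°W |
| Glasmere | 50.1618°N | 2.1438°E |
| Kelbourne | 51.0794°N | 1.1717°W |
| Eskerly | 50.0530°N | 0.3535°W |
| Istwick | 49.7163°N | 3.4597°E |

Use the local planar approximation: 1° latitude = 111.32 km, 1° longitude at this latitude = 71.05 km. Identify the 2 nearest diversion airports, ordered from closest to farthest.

Distances from 50.2487°N, 0.6113°E:
Norvane: √((-1.6142·111.32)² + (-2.5370·71.05)²) = √(32289.482246 + 32491.450440) = 254.5210 km
Caldrey: √((-3.1900·111.32)² + (-1.1921·71.05)²) = √(126103.680277 + 7173.870629) = 365.0720 km
Brinmoor: √((-0.2400·111.32)² + (-1.6654·71.05)²) = √(713.787402 + 14001.200833) = 121.3054 km
Dunvale: √((1.6889·111.32)² + (1.7549·71.05)²) = √(35347.138918 + 15546.510069) = 225.5962 km
Arvell: √((-0.9676·111.32)² + (-1.2750·71.05)²) = √(11602.140348 + 8206.321627) = 140.7425 km
Fenwold: √((-1.4486·111.32)² + (-2.6516·71.05)²) = √(26004.191586 + 35493.120639) = 247.9865 km
Glasmere: √((-0.0869·111.32)² + (1.5325·71.05)²) = √(93.580626 + 11855.752677) = 109.3130 km
Kelbourne: √((0.8307·111.32)² + (-1.7830·71.05)²) = √(8551.352641 + 16048.367129) = 156.8430 km
Eskerly: √((-0.1957·111.32)² + (-0.9648·71.05)²) = √(474.600342 + 4698.970885) = 71.9275 km
Istwick: √((-0.5324·111.32)² + (2.8484·71.05)²) = √(3512.549789 + 40957.186785) = 210.8785 km
Sorted: Eskerly (71.9275 km) < Glasmere (109.3130 km) < Brinmoor (121.3054 km) < Arvell (140.7425 km) < …

Eskerly, Glasmere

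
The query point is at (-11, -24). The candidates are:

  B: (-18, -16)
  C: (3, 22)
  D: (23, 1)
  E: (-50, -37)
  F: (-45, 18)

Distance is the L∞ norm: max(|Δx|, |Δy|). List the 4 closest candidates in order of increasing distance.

B, D, E, F

Distances from (-11, -24):
B: 8
C: 46
D: 34
E: 39
F: 42
Sorted: B (8) < D (34) < E (39) < F (42) < C (46)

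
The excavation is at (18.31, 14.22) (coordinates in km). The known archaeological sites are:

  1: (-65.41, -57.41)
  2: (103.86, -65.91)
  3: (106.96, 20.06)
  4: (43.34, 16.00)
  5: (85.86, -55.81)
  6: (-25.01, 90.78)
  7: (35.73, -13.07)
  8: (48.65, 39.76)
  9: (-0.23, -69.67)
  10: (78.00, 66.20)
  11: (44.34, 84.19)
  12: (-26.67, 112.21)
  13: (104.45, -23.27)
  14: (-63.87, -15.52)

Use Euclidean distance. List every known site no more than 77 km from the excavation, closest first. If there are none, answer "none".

4, 7, 8, 11

Distances from (18.31, 14.22):
1: 110.18 km
2: 117.22 km
3: 88.84 km
4: 25.09 km
5: 97.30 km
6: 87.97 km
7: 32.38 km
8: 39.66 km
9: 85.91 km
10: 79.15 km
11: 74.65 km
12: 107.82 km
13: 93.94 km
14: 87.40 km
Threshold 77 km: 4 (25.09 km), 7 (32.38 km), 8 (39.66 km), 11 (74.65 km) are within range.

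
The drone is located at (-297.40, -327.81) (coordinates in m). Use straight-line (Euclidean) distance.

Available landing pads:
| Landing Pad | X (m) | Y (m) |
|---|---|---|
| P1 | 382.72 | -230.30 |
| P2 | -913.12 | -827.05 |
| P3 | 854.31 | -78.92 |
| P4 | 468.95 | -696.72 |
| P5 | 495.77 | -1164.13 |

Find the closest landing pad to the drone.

Distances from (-297.40, -327.81):
P1: 687.07 m
P2: 792.69 m
P3: 1178.30 m
P4: 850.52 m
P5: 1152.63 m
Minimum: P1 at 687.07 m.

P1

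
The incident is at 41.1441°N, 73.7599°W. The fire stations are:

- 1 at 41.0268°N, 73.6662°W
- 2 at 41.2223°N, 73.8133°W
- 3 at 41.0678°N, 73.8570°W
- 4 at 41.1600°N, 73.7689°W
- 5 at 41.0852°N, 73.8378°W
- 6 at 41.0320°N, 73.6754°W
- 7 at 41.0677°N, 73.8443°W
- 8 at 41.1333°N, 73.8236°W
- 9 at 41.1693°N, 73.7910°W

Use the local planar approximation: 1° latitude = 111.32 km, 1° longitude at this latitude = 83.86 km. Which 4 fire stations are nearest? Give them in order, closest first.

4, 9, 8, 5

Distances from 41.1441°N, 73.7599°W:
1: 15.2398 km
2: 9.7895 km
3: 11.7664 km
4: 1.9242 km
5: 9.2556 km
6: 14.3506 km
7: 11.0647 km
8: 5.4755 km
9: 3.8303 km
Sorted: 4 (1.9242 km) < 9 (3.8303 km) < 8 (5.4755 km) < 5 (9.2556 km) < 2 (9.7895 km) < 7 (11.0647 km) < …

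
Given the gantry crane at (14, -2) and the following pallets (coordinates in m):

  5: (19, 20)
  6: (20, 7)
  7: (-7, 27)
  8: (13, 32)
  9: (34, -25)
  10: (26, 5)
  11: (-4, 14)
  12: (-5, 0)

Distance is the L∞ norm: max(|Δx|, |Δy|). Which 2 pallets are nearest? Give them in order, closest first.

6, 10

Distances from (14, -2):
5: max(|5|, |22|) = 22 m
6: max(|6|, |9|) = 9 m
7: max(|-21|, |29|) = 29 m
8: max(|-1|, |34|) = 34 m
9: max(|20|, |-23|) = 23 m
10: max(|12|, |7|) = 12 m
11: max(|-18|, |16|) = 18 m
12: max(|-19|, |2|) = 19 m
Sorted: 6 (9 m) < 10 (12 m) < 11 (18 m) < 12 (19 m) < …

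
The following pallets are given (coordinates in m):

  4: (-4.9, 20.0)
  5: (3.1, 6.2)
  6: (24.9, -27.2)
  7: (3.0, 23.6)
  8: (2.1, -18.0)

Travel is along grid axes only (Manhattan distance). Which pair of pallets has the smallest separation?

Pairwise distances:
4–5: 21.8 m
4–6: 77.0 m
4–7: 11.5 m
4–8: 45.0 m
5–6: 55.2 m
5–7: 17.5 m
5–8: 25.2 m
6–7: 72.7 m
6–8: 32.0 m
7–8: 42.5 m
Closest pair: 4–7 at 11.5 m.

4 and 7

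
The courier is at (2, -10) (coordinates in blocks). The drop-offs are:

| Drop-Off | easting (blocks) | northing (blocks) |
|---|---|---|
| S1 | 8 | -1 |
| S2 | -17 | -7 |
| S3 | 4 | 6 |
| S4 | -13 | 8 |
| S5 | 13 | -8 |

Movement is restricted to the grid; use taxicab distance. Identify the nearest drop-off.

Distances from (2, -10):
S1: |6| + |9| = 6 + 9 = 15 blocks
S2: |-19| + |3| = 19 + 3 = 22 blocks
S3: |2| + |16| = 2 + 16 = 18 blocks
S4: |-15| + |18| = 15 + 18 = 33 blocks
S5: |11| + |2| = 11 + 2 = 13 blocks
Minimum: S5 at 13 blocks.

S5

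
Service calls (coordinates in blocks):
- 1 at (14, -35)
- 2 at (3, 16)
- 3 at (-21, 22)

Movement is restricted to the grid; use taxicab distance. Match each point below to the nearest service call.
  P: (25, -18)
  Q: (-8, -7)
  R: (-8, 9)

P at (25, -18):
  1: 28 blocks
  2: 56 blocks
  3: 86 blocks
  → nearest: 1 (28 blocks)
Q at (-8, -7):
  1: 50 blocks
  2: 34 blocks
  3: 42 blocks
  → nearest: 2 (34 blocks)
R at (-8, 9):
  1: 66 blocks
  2: 18 blocks
  3: 26 blocks
  → nearest: 2 (18 blocks)

P→1; Q→2; R→2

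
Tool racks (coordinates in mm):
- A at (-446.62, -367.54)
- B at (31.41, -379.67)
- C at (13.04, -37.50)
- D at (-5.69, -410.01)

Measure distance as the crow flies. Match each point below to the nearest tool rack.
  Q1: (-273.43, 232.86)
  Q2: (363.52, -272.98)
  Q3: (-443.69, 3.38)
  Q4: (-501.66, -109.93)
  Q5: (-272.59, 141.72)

Q1 at (-273.43, 232.86):
  A: 624.88 mm
  B: 684.19 mm
  C: 393.90 mm
  D: 696.40 mm
  → nearest: C (393.90 mm)
Q2 at (363.52, -272.98):
  A: 815.64 mm
  B: 348.83 mm
  C: 422.24 mm
  D: 393.82 mm
  → nearest: B (348.83 mm)
Q3 at (-443.69, 3.38):
  A: 370.93 mm
  B: 610.28 mm
  C: 458.56 mm
  D: 602.28 mm
  → nearest: A (370.93 mm)
Q4 at (-501.66, -109.93):
  A: 263.42 mm
  B: 597.43 mm
  C: 519.77 mm
  D: 579.68 mm
  → nearest: A (263.42 mm)
Q5 at (-272.59, 141.72):
  A: 538.17 mm
  B: 603.54 mm
  C: 337.20 mm
  D: 612.90 mm
  → nearest: C (337.20 mm)

Q1→C; Q2→B; Q3→A; Q4→A; Q5→C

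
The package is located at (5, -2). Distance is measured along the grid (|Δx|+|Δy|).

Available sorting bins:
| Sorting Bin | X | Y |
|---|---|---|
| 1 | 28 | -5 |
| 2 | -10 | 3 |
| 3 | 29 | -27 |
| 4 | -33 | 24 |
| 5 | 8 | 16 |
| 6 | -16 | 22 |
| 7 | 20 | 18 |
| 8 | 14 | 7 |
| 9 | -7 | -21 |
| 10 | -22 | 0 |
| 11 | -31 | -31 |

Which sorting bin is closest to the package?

8

Distances from (5, -2):
1: |23| + |-3| = 23 + 3 = 26
2: |-15| + |5| = 15 + 5 = 20
3: |24| + |-25| = 24 + 25 = 49
4: |-38| + |26| = 38 + 26 = 64
5: |3| + |18| = 3 + 18 = 21
6: |-21| + |24| = 21 + 24 = 45
7: |15| + |20| = 15 + 20 = 35
8: |9| + |9| = 9 + 9 = 18
9: |-12| + |-19| = 12 + 19 = 31
10: |-27| + |2| = 27 + 2 = 29
11: |-36| + |-29| = 36 + 29 = 65
Minimum: 8 at 18.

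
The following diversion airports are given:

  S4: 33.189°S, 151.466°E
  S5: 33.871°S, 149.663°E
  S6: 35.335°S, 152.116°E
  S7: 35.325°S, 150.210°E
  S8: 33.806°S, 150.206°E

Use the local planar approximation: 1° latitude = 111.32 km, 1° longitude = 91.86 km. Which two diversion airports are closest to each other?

Pairwise distances:
S4–S5: 182.195 km
S4–S6: 246.242 km
S4–S7: 264.293 km
S4–S8: 134.589 km
S5–S6: 278.091 km
S5–S7: 169.479 km
S5–S8: 50.402 km
S6–S7: 175.089 km
S6–S8: 244.447 km
S7–S8: 169.095 km
Closest pair: S5–S8 at 50.402 km.

S5 and S8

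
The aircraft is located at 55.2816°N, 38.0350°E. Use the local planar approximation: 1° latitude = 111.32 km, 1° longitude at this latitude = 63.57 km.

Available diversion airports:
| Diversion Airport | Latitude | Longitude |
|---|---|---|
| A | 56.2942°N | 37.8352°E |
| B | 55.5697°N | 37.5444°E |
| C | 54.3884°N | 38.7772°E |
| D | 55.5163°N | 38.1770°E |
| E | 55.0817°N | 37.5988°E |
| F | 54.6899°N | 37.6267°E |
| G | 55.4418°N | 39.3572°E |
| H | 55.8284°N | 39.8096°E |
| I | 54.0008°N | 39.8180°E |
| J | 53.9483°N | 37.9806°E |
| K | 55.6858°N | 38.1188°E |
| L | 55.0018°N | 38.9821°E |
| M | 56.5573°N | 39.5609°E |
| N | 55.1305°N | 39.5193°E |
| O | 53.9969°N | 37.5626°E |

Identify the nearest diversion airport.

Distances from 55.2816°N, 38.0350°E:
A: √((1.0126·111.32)² + (-0.1998·63.57)²) = √(12706.391765 + 161.322666) = 113.4359 km
B: √((0.2881·111.32)² + (-0.4906·63.57)²) = √(1028.567771 + 972.656539) = 44.7350 km
C: √((-0.8932·111.32)² + (0.7422·63.57)²) = √(9886.528534 + 2226.108474) = 110.0574 km
D: √((0.2347·111.32)² + (0.1420·63.57)²) = √(682.609887 + 81.485646) = 27.6423 km
E: √((-0.1999·111.32)² + (-0.4362·63.57)²) = √(495.190134 + 768.910418) = 35.5542 km
F: √((-0.5917·111.32)² + (-0.4083·63.57)²) = √(4338.599220 + 673.694781) = 70.7976 km
G: √((0.1602·111.32)² + (1.3222·63.57)²) = √(318.032438 + 7064.781402) = 85.9233 km
H: √((0.5468·111.32)² + (1.7746·63.57)²) = √(3705.129630 + 12726.394371) = 128.1855 km
I: √((-1.2808·111.32)² + (1.7830·63.57)²) = √(20328.673147 + 12847.159299) = 182.1423 km
J: √((-1.3333·111.32)² + (-0.0544·63.57)²) = √(22029.373868 + 11.959203) = 148.4632 km
K: √((0.4042·111.32)² + (0.0838·63.57)²) = √(2024.598980 + 28.378698) = 45.3098 km
L: √((-0.2798·111.32)² + (0.9471·63.57)²) = √(970.156540 + 3624.900550) = 67.7869 km
M: √((1.2757·111.32)² + (1.5259·63.57)²) = √(20167.102535 + 9409.283824) = 171.9779 km
N: √((-0.1511·111.32)² + (1.4843·63.57)²) = √(282.927605 + 8903.234202) = 95.8445 km
O: √((-1.2847·111.32)² + (-0.4724·63.57)²) = √(20452.662108 + 901.829008) = 146.1318 km
Minimum: D at 27.6423 km.

D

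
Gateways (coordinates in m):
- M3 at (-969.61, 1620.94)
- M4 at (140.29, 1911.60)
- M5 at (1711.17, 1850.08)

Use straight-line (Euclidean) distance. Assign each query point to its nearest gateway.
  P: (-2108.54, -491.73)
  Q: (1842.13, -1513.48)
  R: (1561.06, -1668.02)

P at (-2108.54, -491.73):
  M3: √((1138.93)² + (2112.67)²) = √(1297161.5449 + 4463374.5289) = 2400.11 m
  M4: √((2248.83)² + (2403.33)²) = √(5057236.3689 + 5775995.0889) = 3291.39 m
  M5: √((3819.71)² + (2341.81)²) = √(14590184.4841 + 5484074.0761) = 4480.43 m
  → nearest: M3 (2400.11 m)
Q at (1842.13, -1513.48):
  M3: √((-2811.74)² + (3134.42)²) = √(7905881.8276 + 9824588.7364) = 4210.76 m
  M4: √((-1701.84)² + (3425.08)²) = √(2896259.3856 + 11731173.0064) = 3824.58 m
  M5: √((-130.96)² + (3363.56)²) = √(17150.5216 + 11313535.8736) = 3366.11 m
  → nearest: M5 (3366.11 m)
R at (1561.06, -1668.02):
  M3: √((-2530.67)² + (3288.96)²) = √(6404290.6489 + 10817257.8816) = 4149.89 m
  M4: √((-1420.77)² + (3579.62)²) = √(2018587.3929 + 12813679.3444) = 3851.27 m
  M5: √((150.11)² + (3518.10)²) = √(22533.0121 + 12377027.6100) = 3521.30 m
  → nearest: M5 (3521.30 m)

P→M3; Q→M5; R→M5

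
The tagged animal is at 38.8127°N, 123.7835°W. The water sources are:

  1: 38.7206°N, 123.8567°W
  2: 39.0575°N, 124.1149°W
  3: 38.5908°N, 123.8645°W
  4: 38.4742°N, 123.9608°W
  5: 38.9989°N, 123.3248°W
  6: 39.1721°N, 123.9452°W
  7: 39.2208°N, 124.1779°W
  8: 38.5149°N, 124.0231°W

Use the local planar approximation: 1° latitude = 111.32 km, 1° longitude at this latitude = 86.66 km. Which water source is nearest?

Distances from 38.8127°N, 123.7835°W:
1: 12.0563 km
2: 39.5906 km
3: 25.6799 km
4: 40.6939 km
5: 44.8306 km
6: 42.3914 km
7: 56.8510 km
8: 39.1168 km
Minimum: 1 at 12.0563 km.

1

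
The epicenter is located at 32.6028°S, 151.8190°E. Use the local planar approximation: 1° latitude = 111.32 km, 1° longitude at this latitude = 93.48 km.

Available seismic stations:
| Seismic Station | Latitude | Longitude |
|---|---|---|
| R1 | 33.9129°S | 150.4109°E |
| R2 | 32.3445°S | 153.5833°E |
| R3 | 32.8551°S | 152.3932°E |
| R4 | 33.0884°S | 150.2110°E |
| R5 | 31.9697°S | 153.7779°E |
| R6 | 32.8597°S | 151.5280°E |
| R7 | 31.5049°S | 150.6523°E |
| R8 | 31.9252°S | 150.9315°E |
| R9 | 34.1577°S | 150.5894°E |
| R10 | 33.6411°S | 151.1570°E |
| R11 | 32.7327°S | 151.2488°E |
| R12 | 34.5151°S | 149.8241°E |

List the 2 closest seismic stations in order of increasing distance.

Distances from 32.6028°S, 151.8190°E:
R1: √((-1.3101·111.32)² + (-1.4081·93.48)²) = √(21269.402438 + 17326.243134) = 196.4577 km
R2: √((0.2583·111.32)² + (1.7643·93.48)²) = √(826.789986 + 27200.837484) = 167.4145 km
R3: √((-0.2523·111.32)² + (0.5742·93.48)²) = √(788.825418 + 2881.136164) = 60.5802 km
R4: √((-0.4856·111.32)² + (-1.6080·93.48)²) = √(2922.158384 + 22594.851755) = 159.7404 km
R5: √((0.6331·111.32)² + (1.9589·93.48)²) = √(4966.964115 + 33532.191669) = 196.2120 km
R6: √((-0.2569·111.32)² + (-0.2910·93.48)²) = √(817.851781 + 739.985799) = 39.4695 km
R7: √((1.0979·111.32)² + (-1.1667·93.48)²) = √(14937.295255 + 11894.763272) = 163.8049 km
R8: √((0.6776·111.32)² + (-0.8875·93.48)²) = √(5689.750072 + 6882.942332) = 112.1280 km
R9: √((-1.5549·111.32)² + (-1.2296·93.48)²) = √(29960.656294 + 13211.895088) = 207.7801 km
R10: √((-1.0383·111.32)² + (-0.6620·93.48)²) = √(13359.558418 + 3829.599752) = 131.1074 km
R11: √((-0.1299·111.32)² + (-0.5702·93.48)²) = √(209.105135 + 2841.134759) = 55.2290 km
R12: √((-1.9123·111.32)² + (-1.9949·93.48)²) = √(45316.717607 + 34776.003276) = 283.0066 km
Sorted: R6 (39.4695 km) < R11 (55.2290 km) < R3 (60.5802 km) < R8 (112.1280 km) < …

R6, R11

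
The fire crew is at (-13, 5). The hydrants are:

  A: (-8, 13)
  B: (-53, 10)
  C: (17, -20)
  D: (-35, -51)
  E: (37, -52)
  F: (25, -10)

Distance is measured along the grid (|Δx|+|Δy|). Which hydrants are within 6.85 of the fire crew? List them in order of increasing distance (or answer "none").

none

Distances from (-13, 5):
A: |5| + |8| = 5 + 8 = 13
B: |-40| + |5| = 40 + 5 = 45
C: |30| + |-25| = 30 + 25 = 55
D: |-22| + |-56| = 22 + 56 = 78
E: |50| + |-57| = 50 + 57 = 107
F: |38| + |-15| = 38 + 15 = 53
Threshold 6.85: none within range.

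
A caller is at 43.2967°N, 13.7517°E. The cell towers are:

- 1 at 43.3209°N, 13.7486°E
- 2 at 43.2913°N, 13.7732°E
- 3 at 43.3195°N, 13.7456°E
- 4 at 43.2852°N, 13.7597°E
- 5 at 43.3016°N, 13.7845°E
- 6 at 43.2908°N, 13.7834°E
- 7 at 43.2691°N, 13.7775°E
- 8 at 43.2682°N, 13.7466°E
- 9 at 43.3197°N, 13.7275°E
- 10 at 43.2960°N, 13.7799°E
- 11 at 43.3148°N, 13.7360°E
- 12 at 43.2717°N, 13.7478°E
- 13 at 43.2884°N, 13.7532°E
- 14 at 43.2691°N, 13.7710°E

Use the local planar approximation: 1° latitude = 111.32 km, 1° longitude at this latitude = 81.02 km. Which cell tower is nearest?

Distances from 43.2967°N, 13.7517°E:
1: √((0.0242·111.32)² + (-0.0031·81.02)²) = √(7.257334 + 0.063082) = 2.7056 km
2: √((-0.0054·111.32)² + (0.0215·81.02)²) = √(0.361355 + 3.034320) = 1.8427 km
3: √((0.0228·111.32)² + (-0.0061·81.02)²) = √(6.441931 + 0.244255) = 2.5858 km
4: √((-0.0115·111.32)² + (0.0080·81.02)²) = √(1.638861 + 0.420111) = 1.4349 km
5: √((0.0049·111.32)² + (0.0328·81.02)²) = √(0.297535 + 7.062072) = 2.7129 km
6: √((-0.0059·111.32)² + (0.0317·81.02)²) = √(0.431370 + 6.596340) = 2.6510 km
7: √((-0.0276·111.32)² + (0.0258·81.02)²) = √(9.439838 + 4.369421) = 3.7161 km
8: √((-0.0285·111.32)² + (-0.0051·81.02)²) = √(10.065518 + 0.170736) = 3.1994 km
9: √((0.0230·111.32)² + (-0.0242·81.02)²) = √(6.555443 + 3.844282) = 3.2249 km
10: √((-0.0007·111.32)² + (0.0282·81.02)²) = √(0.006072 + 5.220147) = 2.2861 km
11: √((0.0181·111.32)² + (-0.0157·81.02)²) = √(4.059790 + 1.618020) = 2.3828 km
12: √((-0.0250·111.32)² + (-0.0039·81.02)²) = √(7.745089 + 0.099842) = 2.8009 km
13: √((-0.0083·111.32)² + (0.0015·81.02)²) = √(0.853695 + 0.014770) = 0.9319 km
14: √((-0.0276·111.32)² + (0.0193·81.02)²) = √(9.439838 + 2.445114) = 3.4475 km
Minimum: 13 at 0.9319 km.

13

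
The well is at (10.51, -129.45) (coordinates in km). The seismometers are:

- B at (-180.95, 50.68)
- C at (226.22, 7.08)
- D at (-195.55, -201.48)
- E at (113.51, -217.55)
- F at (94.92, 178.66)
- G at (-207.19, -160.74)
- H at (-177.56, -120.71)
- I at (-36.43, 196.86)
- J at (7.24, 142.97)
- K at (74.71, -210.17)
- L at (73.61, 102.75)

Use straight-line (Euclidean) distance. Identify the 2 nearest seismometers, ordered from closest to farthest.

K, E

Distances from (10.51, -129.45):
B: √((-191.46)² + (180.13)²) = √(36656.9316 + 32446.8169) = 262.88 km
C: √((215.71)² + (136.53)²) = √(46530.8041 + 18640.4409) = 255.29 km
D: √((-206.06)² + (-72.03)²) = √(42460.7236 + 5188.3209) = 218.29 km
E: √((103.00)² + (-88.10)²) = √(10609.0000 + 7761.6100) = 135.54 km
F: √((84.41)² + (308.11)²) = √(7125.0481 + 94931.7721) = 319.46 km
G: √((-217.70)² + (-31.29)²) = √(47393.2900 + 979.0641) = 219.94 km
H: √((-188.07)² + (8.74)²) = √(35370.3249 + 76.3876) = 188.27 km
I: √((-46.94)² + (326.31)²) = √(2203.3636 + 106478.2161) = 329.67 km
J: √((-3.27)² + (272.42)²) = √(10.6929 + 74212.6564) = 272.44 km
K: √((64.20)² + (-80.72)²) = √(4121.6400 + 6515.7184) = 103.14 km
L: √((63.10)² + (232.20)²) = √(3981.6100 + 53916.8400) = 240.62 km
Sorted: K (103.14 km) < E (135.54 km) < H (188.27 km) < D (218.29 km) < …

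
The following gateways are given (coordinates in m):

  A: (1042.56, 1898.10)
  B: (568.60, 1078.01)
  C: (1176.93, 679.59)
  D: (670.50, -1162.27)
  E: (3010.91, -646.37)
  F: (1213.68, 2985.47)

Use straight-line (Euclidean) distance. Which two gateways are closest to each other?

B and C

Pairwise distances:
B–C: 727.19 m
A–B: 947.20 m
A–F: 1100.75 m
A–C: 1225.90 m
C–D: 1910.21 m
B–F: 2013.59 m
B–D: 2242.60 m
C–E: 2263.11 m
C–F: 2306.17 m
D–E: 2396.60 m
B–E: 2989.71 m
A–D: 3082.90 m
A–E: 3216.94 m
E–F: 4052.20 m
D–F: 4183.16 m
Closest pair: B–C at 727.19 m.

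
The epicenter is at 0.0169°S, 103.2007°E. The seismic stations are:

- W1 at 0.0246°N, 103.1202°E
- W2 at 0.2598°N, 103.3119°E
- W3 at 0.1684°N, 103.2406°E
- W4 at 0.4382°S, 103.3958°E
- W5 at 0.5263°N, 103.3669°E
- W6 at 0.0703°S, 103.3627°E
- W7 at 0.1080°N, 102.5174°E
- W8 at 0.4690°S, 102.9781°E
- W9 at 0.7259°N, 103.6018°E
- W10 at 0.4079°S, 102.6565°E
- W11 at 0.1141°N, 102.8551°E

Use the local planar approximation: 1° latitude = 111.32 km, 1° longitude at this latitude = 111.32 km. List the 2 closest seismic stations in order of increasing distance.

W1, W6

Distances from 0.0169°S, 103.2007°E:
W1: √((0.0415·111.32)² + (-0.0805·111.32)²) = √(21.342367 + 80.304181) = 10.0820 km
W2: √((0.2767·111.32)² + (0.1112·111.32)²) = √(948.778235 + 153.234293) = 33.1966 km
W3: √((0.1853·111.32)² + (0.0399·111.32)²) = √(425.497717 + 19.728415) = 21.1004 km
W4: √((-0.4213·111.32)² + (0.1951·111.32)²) = √(2199.527082 + 471.694632) = 51.6839 km
W5: √((0.5432·111.32)² + (0.1662·111.32)²) = √(3656.502864 + 342.301210) = 63.2361 km
W6: √((-0.0534·111.32)² + (0.1620·111.32)²) = √(35.336938 + 325.219385) = 18.9883 km
W7: √((0.1249·111.32)² + (-0.6833·111.32)²) = √(193.317545 + 5785.877531) = 77.3253 km
W8: √((-0.4521·111.32)² + (-0.2226·111.32)²) = √(2532.884634 + 614.040074) = 56.0975 km
W9: √((0.7428·111.32)² + (0.4011·111.32)²) = √(6837.387371 + 1993.662864) = 93.9737 km
W10: √((-0.3910·111.32)² + (-0.5442·111.32)²) = √(1894.523122 + 3669.978079) = 74.5956 km
W11: √((0.1310·111.32)² + (-0.3456·111.32)²) = √(212.661556 + 1480.109557) = 41.1433 km
Sorted: W1 (10.0820 km) < W6 (18.9883 km) < W3 (21.1004 km) < W2 (33.1966 km) < …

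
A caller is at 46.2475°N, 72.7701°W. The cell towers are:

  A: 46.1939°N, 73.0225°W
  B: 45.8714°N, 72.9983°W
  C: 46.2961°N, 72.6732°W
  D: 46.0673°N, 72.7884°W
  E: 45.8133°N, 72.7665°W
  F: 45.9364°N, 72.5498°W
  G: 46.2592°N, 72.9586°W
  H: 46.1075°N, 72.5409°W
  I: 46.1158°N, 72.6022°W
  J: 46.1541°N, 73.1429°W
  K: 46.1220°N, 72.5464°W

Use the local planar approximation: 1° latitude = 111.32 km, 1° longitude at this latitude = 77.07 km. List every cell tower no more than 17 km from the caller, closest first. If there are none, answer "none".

Distances from 46.2475°N, 72.7701°W:
A: 20.3470 km
B: 45.4114 km
C: 9.2218 km
D: 20.1094 km
E: 48.3359 km
F: 38.5697 km
G: 14.5860 km
H: 23.5567 km
I: 19.5547 km
J: 30.5551 km
K: 22.1905 km
Threshold 17 km: C (9.2218 km), G (14.5860 km) are within range.

C, G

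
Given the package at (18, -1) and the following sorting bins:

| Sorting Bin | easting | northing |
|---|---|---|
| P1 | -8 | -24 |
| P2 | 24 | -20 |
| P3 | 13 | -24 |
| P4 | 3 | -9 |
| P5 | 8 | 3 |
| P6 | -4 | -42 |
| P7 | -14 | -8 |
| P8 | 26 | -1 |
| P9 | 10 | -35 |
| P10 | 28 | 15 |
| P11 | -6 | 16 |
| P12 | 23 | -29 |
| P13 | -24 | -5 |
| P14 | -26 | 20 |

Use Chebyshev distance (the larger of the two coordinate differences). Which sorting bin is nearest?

Distances from (18, -1):
P1: max(|-26|, |-23|) = 26
P2: max(|6|, |-19|) = 19
P3: max(|-5|, |-23|) = 23
P4: max(|-15|, |-8|) = 15
P5: max(|-10|, |4|) = 10
P6: max(|-22|, |-41|) = 41
P7: max(|-32|, |-7|) = 32
P8: max(|8|, |0|) = 8
P9: max(|-8|, |-34|) = 34
P10: max(|10|, |16|) = 16
P11: max(|-24|, |17|) = 24
P12: max(|5|, |-28|) = 28
P13: max(|-42|, |-4|) = 42
P14: max(|-44|, |21|) = 44
Minimum: P8 at 8.

P8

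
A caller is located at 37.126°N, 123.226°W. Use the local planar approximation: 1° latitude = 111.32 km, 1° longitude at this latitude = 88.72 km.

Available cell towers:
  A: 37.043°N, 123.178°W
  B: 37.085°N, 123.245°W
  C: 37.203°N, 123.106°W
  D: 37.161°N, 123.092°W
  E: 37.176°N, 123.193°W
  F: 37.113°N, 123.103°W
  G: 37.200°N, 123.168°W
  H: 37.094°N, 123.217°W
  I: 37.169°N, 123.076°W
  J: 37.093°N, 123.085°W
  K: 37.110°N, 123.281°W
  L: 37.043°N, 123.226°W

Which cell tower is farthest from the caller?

Distances from 37.126°N, 123.226°W:
A: √((-0.083·111.32)² + (0.048·88.72)²) = √(85.36947 + 18.13533) = 10.174 km
B: √((-0.041·111.32)² + (-0.019·88.72)²) = √(20.83119 + 2.84152) = 4.865 km
C: √((0.077·111.32)² + (0.120·88.72)²) = √(73.47301 + 113.34583) = 13.668 km
D: √((0.035·111.32)² + (0.134·88.72)²) = √(15.18037 + 141.33596) = 12.511 km
E: √((0.050·111.32)² + (0.033·88.72)²) = √(30.98036 + 8.57178) = 6.289 km
F: √((-0.013·111.32)² + (0.123·88.72)²) = √(2.09427 + 119.08397) = 11.008 km
G: √((0.074·111.32)² + (0.058·88.72)²) = √(67.85937 + 26.47885) = 9.713 km
H: √((-0.032·111.32)² + (0.009·88.72)²) = √(12.68955 + 0.63757) = 3.651 km
I: √((0.043·111.32)² + (0.150·88.72)²) = √(22.91307 + 177.10286) = 14.143 km
J: √((-0.033·111.32)² + (0.141·88.72)²) = √(13.49504 + 156.48809) = 13.038 km
K: √((-0.016·111.32)² + (-0.055·88.72)²) = √(3.17239 + 23.81050) = 5.195 km
L: √((-0.083·111.32)² + (0.000·88.72)²) = √(85.36947 + 0.00000) = 9.240 km
Maximum: I at 14.143 km.

I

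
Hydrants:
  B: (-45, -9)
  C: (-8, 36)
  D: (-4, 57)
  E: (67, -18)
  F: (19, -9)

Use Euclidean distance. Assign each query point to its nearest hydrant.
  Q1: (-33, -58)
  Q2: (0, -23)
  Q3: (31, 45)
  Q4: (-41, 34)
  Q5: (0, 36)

Q1 at (-33, -58):
  B: 50.4
  C: 97.3
  D: 118.6
  E: 107.7
  F: 71.4
  → nearest: B (50.4)
Q2 at (0, -23):
  B: 47.1
  C: 59.5
  D: 80.1
  E: 67.2
  F: 23.6
  → nearest: F (23.6)
Q3 at (31, 45):
  B: 93.2
  C: 40.0
  D: 37.0
  E: 72.6
  F: 55.3
  → nearest: D (37.0)
Q4 at (-41, 34):
  B: 43.2
  C: 33.1
  D: 43.6
  E: 119.9
  F: 73.8
  → nearest: C (33.1)
Q5 at (0, 36):
  B: 63.6
  C: 8.0
  D: 21.4
  E: 86.1
  F: 48.8
  → nearest: C (8.0)

Q1→B; Q2→F; Q3→D; Q4→C; Q5→C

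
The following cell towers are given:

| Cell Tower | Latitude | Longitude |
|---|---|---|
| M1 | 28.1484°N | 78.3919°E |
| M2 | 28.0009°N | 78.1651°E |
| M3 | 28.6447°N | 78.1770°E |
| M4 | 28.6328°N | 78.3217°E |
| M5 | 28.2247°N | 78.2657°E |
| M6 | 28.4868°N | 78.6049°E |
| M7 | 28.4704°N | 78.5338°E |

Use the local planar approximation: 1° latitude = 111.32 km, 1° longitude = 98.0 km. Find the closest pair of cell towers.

M6 and M7

Pairwise distances:
M1–M2: √((-0.1475·111.32)² + (-0.2268·98.0)²) = √(269.606548 + 494.012857) = 27.6337 km
M1–M3: √((0.4963·111.32)² + (-0.2149·98.0)²) = √(3052.354322 + 443.532024) = 59.1260 km
M1–M4: √((0.4844·111.32)² + (-0.0702·98.0)²) = √(2907.733930 + 47.328896) = 54.3605 km
M1–M5: √((0.0763·111.32)² + (-0.1262·98.0)²) = √(72.143211 + 152.957530) = 15.0034 km
M1–M6: √((0.3384·111.32)² + (0.2130·98.0)²) = √(1419.080734 + 435.723876) = 43.0674 km
M1–M7: √((0.3220·111.32)² + (0.1419·98.0)²) = √(1284.866893 + 193.382398) = 38.4480 km
M2–M3: √((0.6438·111.32)² + (0.0119·98.0)²) = √(5136.275850 + 1.360022) = 71.6773 km
M2–M4: √((0.6319·111.32)² + (0.1566·98.0)²) = √(4948.152843 + 235.524270) = 71.9978 km
M2–M5: √((0.2238·111.32)² + (0.1006·98.0)²) = √(620.678297 + 97.195937) = 26.7932 km
M2–M6: √((0.4859·111.32)² + (0.4398·98.0)²) = √(2925.770074 + 1857.644480) = 69.1622 km
M2–M7: √((0.4695·111.32)² + (0.3687·98.0)²) = √(2731.603047 + 1305.564783) = 63.5387 km
M3–M4: √((-0.0119·111.32)² + (0.1447·98.0)²) = √(1.754851 + 201.089416) = 14.2423 km
M3–M5: √((-0.4200·111.32)² + (0.0887·98.0)²) = √(2185.973919 + 75.561295) = 47.5556 km
M3–M6: √((-0.1579·111.32)² + (0.4279·98.0)²) = √(308.965975 + 1758.477130) = 45.4691 km
M3–M7: √((-0.1743·111.32)² + (0.3568·98.0)²) = √(376.479358 + 1222.649129) = 39.9891 km
M4–M5: √((-0.4081·111.32)² + (-0.0560·98.0)²) = √(2063.856915 + 30.118144) = 45.7600 km
M4–M6: √((-0.1460·111.32)² + (0.2832·98.0)²) = √(264.150907 + 770.262313) = 32.1623 km
M4–M7: √((-0.1624·111.32)² + (0.2121·98.0)²) = √(326.827390 + 432.049482) = 27.5477 km
M5–M6: √((0.2621·111.32)² + (0.3392·98.0)²) = √(851.295695 + 1105.003971) = 44.2301 km
M5–M7: √((0.2457·111.32)² + (0.2681·98.0)²) = √(748.094925 + 690.312566) = 37.9263 km
M6–M7: √((-0.0164·111.32)² + (-0.0711·98.0)²) = √(3.332991 + 48.550237) = 7.2030 km
Closest pair: M6–M7 at 7.2030 km.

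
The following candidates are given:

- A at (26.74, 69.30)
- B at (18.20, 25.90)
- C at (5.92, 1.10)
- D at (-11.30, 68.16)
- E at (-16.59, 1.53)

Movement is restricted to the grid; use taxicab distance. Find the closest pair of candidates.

Pairwise distances:
C–E: 22.94
B–C: 37.08
A–D: 39.18
A–B: 51.94
B–E: 59.16
B–D: 71.76
D–E: 71.92
C–D: 84.28
A–C: 89.02
A–E: 111.10
Closest pair: C–E at 22.94.

C and E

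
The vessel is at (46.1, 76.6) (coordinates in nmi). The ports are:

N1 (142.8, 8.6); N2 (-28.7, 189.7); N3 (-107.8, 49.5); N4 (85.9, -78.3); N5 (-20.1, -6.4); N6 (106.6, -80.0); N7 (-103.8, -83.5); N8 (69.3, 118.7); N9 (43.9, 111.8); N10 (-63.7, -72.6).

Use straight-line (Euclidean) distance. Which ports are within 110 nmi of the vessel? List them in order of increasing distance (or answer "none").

Distances from (46.1, 76.6):
N1: √((96.7)² + (-68.0)²) = √(9350.890 + 4624.000) = 118.2 nmi
N2: √((-74.8)² + (113.1)²) = √(5595.040 + 12791.610) = 135.6 nmi
N3: √((-153.9)² + (-27.1)²) = √(23685.210 + 734.410) = 156.3 nmi
N4: √((39.8)² + (-154.9)²) = √(1584.040 + 23994.010) = 159.9 nmi
N5: √((-66.2)² + (-83.0)²) = √(4382.440 + 6889.000) = 106.2 nmi
N6: √((60.5)² + (-156.6)²) = √(3660.250 + 24523.560) = 167.9 nmi
N7: √((-149.9)² + (-160.1)²) = √(22470.010 + 25632.010) = 219.3 nmi
N8: √((23.2)² + (42.1)²) = √(538.240 + 1772.410) = 48.1 nmi
N9: √((-2.2)² + (35.2)²) = √(4.840 + 1239.040) = 35.3 nmi
N10: √((-109.8)² + (-149.2)²) = √(12056.040 + 22260.640) = 185.2 nmi
Threshold 110 nmi: N9 (35.3 nmi), N8 (48.1 nmi), N5 (106.2 nmi) are within range.

N9, N8, N5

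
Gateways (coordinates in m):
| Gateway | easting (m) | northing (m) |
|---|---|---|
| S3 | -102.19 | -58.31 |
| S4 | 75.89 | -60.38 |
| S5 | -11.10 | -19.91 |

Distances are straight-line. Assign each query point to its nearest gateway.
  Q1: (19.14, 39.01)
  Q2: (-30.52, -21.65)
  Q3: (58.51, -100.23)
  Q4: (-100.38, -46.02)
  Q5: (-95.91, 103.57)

Q1 at (19.14, 39.01):
  S3: √((-121.33)² + (-97.32)²) = √(14720.9689 + 9471.1824) = 155.54 m
  S4: √((56.75)² + (-99.39)²) = √(3220.5625 + 9878.3721) = 114.45 m
  S5: √((-30.24)² + (-58.92)²) = √(914.4576 + 3471.5664) = 66.23 m
  → nearest: S5 (66.23 m)
Q2 at (-30.52, -21.65):
  S3: √((-71.67)² + (-36.66)²) = √(5136.5889 + 1343.9556) = 80.50 m
  S4: √((106.41)² + (-38.73)²) = √(11323.0881 + 1500.0129) = 113.24 m
  S5: √((19.42)² + (1.74)²) = √(377.1364 + 3.0276) = 19.50 m
  → nearest: S5 (19.50 m)
Q3 at (58.51, -100.23):
  S3: √((-160.70)² + (41.92)²) = √(25824.4900 + 1757.2864) = 166.08 m
  S4: √((17.38)² + (39.85)²) = √(302.0644 + 1588.0225) = 43.48 m
  S5: √((-69.61)² + (80.32)²) = √(4845.5521 + 6451.3024) = 106.29 m
  → nearest: S4 (43.48 m)
Q4 at (-100.38, -46.02):
  S3: √((-1.81)² + (-12.29)²) = √(3.2761 + 151.0441) = 12.42 m
  S4: √((176.27)² + (-14.36)²) = √(31071.1129 + 206.2096) = 176.85 m
  S5: √((89.28)² + (26.11)²) = √(7970.9184 + 681.7321) = 93.02 m
  → nearest: S3 (12.42 m)
Q5 at (-95.91, 103.57):
  S3: √((-6.28)² + (-161.88)²) = √(39.4384 + 26205.1344) = 162.00 m
  S4: √((171.80)² + (-163.95)²) = √(29515.2400 + 26879.6025) = 237.48 m
  S5: √((84.81)² + (-123.48)²) = √(7192.7361 + 15247.3104) = 149.80 m
  → nearest: S5 (149.80 m)

Q1→S5; Q2→S5; Q3→S4; Q4→S3; Q5→S5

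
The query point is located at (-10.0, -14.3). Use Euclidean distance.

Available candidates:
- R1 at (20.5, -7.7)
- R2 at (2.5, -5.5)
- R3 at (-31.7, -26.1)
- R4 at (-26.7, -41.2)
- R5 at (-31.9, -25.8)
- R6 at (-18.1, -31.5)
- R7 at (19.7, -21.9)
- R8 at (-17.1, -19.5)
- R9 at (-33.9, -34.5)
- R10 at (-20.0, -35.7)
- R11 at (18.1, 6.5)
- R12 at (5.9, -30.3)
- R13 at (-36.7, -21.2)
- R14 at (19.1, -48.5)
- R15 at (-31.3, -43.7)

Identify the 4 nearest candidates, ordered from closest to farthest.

Distances from (-10.0, -14.3):
R1: √((30.5)² + (6.6)²) = √(930.2500 + 43.5600) = 31.21
R2: √((12.5)² + (8.8)²) = √(156.2500 + 77.4400) = 15.29
R3: √((-21.7)² + (-11.8)²) = √(470.8900 + 139.2400) = 24.70
R4: √((-16.7)² + (-26.9)²) = √(278.8900 + 723.6100) = 31.66
R5: √((-21.9)² + (-11.5)²) = √(479.6100 + 132.2500) = 24.74
R6: √((-8.1)² + (-17.2)²) = √(65.6100 + 295.8400) = 19.01
R7: √((29.7)² + (-7.6)²) = √(882.0900 + 57.7600) = 30.66
R8: √((-7.1)² + (-5.2)²) = √(50.4100 + 27.0400) = 8.80
R9: √((-23.9)² + (-20.2)²) = √(571.2100 + 408.0400) = 31.29
R10: √((-10.0)² + (-21.4)²) = √(100.0000 + 457.9600) = 23.62
R11: √((28.1)² + (20.8)²) = √(789.6100 + 432.6400) = 34.96
R12: √((15.9)² + (-16.0)²) = √(252.8100 + 256.0000) = 22.56
R13: √((-26.7)² + (-6.9)²) = √(712.8900 + 47.6100) = 27.58
R14: √((29.1)² + (-34.2)²) = √(846.8100 + 1169.6400) = 44.90
R15: √((-21.3)² + (-29.4)²) = √(453.6900 + 864.3600) = 36.30
Sorted: R8 (8.80) < R2 (15.29) < R6 (19.01) < R12 (22.56) < R10 (23.62) < R3 (24.70) < …

R8, R2, R6, R12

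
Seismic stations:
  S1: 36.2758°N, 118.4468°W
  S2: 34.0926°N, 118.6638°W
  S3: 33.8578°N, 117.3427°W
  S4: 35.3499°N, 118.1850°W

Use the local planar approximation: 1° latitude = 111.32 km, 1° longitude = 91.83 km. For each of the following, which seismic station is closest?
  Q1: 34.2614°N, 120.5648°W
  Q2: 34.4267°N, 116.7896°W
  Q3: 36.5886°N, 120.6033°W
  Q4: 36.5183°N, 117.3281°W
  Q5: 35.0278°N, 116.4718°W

Q1 at 34.2614°N, 120.5648°W:
  S1: √((2.0144·111.32)² + (2.1180·91.83)²) = √(50284.926637 + 37828.670676) = 296.8393 km
  S2: √((-0.1688·111.32)² + (1.9010·91.83)²) = √(353.094766 + 30474.276408) = 175.5773 km
  S3: √((-0.4036·111.32)² + (3.2221·91.83)²) = √(2018.592756 + 87548.195379) = 299.2771 km
  S4: √((1.0885·111.32)² + (2.3798·91.83)²) = √(14682.609962 + 47758.435230) = 249.8821 km
  → nearest: S2 (175.5773 km)
Q2 at 34.4267°N, 116.7896°W:
  S1: √((1.8491·111.32)² + (-1.6572·91.83)²) = √(42370.851567 + 23158.958148) = 255.9879 km
  S2: √((-0.3341·111.32)² + (-1.8742·91.83)²) = √(1383.245757 + 29621.090002) = 176.0805 km
  S3: √((-0.5689·111.32)² + (-0.5531·91.83)²) = √(4010.682314 + 2579.743255) = 81.1814 km
  S4: √((0.9232·111.32)² + (-1.3954·91.83)²) = √(10561.801157 + 16419.752475) = 164.2606 km
  → nearest: S3 (81.1814 km)
Q3 at 36.5886°N, 120.6033°W:
  S1: √((-0.3128·111.32)² + (2.1565·91.83)²) = √(1212.494798 + 39216.433406) = 201.0695 km
  S2: √((-2.4960·111.32)² + (1.9395·91.83)²) = √(77203.245426 + 31721.136335) = 330.0369 km
  S3: √((-2.7308·111.32)² + (3.2606·91.83)²) = √(92411.534902 + 89652.874159) = 426.6901 km
  S4: √((-1.2387·111.32)² + (2.4183·91.83)²) = √(19014.226830 + 49316.190371) = 261.4009 km
  → nearest: S1 (201.0695 km)
Q4 at 36.5183°N, 117.3281°W:
  S1: √((-0.2425·111.32)² + (-1.1187·91.83)²) = √(728.735424 + 10553.498307) = 106.2179 km
  S2: √((-2.4257·111.32)² + (-1.3357·91.83)²) = √(72915.619797 + 15044.820848) = 296.5813 km
  S3: √((-2.6605·111.32)² + (-0.0146·91.83)²) = √(87714.808962 + 1.797525) = 296.1699 km
  S4: √((-1.1684·111.32)² + (-0.8569·91.83)²) = √(16917.239274 + 6191.978708) = 152.0172 km
  → nearest: S1 (106.2179 km)
Q5 at 35.0278°N, 116.4718°W:
  S1: √((1.2480·111.32)² + (-1.9750·91.83)²) = √(19300.811357 + 32892.991178) = 228.4596 km
  S2: √((-0.9352·111.32)² + (-2.1920·91.83)²) = √(10838.155847 + 40518.211611) = 226.6194 km
  S3: √((-1.1700·111.32)² + (-0.8709·91.83)²) = √(16963.603731 + 6395.960158) = 152.8384 km
  S4: √((0.3221·111.32)² + (-1.7132·91.83)²) = √(1285.665070 + 24750.575414) = 161.3575 km
  → nearest: S3 (152.8384 km)

Q1→S2; Q2→S3; Q3→S1; Q4→S1; Q5→S3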